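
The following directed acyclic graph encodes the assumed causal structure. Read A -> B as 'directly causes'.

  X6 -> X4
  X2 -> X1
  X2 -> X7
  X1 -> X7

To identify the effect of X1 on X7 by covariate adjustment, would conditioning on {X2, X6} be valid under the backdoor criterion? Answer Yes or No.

Yes

Backdoor paths from X1 to X7 (paths whose first edge points into X1):
  P1: X1 <- X2 -> X7
Condition 1 (no descendant of X1 in the set): holds — descendants of X1 are {X7}; none are in {X2, X6}.
Condition 2 (every backdoor path blocked by {X2, X6}):
  P1: blocked at fork node X2 ∈ conditioning set.
{X2, X6} satisfies the backdoor criterion.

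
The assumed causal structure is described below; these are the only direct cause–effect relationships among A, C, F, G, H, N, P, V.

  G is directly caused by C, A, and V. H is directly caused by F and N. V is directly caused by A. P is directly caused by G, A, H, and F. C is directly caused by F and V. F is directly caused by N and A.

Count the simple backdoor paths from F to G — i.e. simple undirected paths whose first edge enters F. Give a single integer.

A backdoor path from F to G is any simple undirected path whose first edge points into F (i.e. leaves F via a parent).
Parents of F: {A, N}.
Enumerating:
  P1: F <- A -> V -> C -> G
  P2: F <- A -> V -> G
  P3: F <- A -> G
  P4: F <- A -> P <- G
  P5: F <- N -> H -> P <- A -> V -> C -> G
  P6: F <- N -> H -> P <- A -> V -> G
  P7: F <- N -> H -> P <- A -> G
  P8: F <- N -> H -> P <- G
That exhausts the simple backdoor paths. Count: 8.

8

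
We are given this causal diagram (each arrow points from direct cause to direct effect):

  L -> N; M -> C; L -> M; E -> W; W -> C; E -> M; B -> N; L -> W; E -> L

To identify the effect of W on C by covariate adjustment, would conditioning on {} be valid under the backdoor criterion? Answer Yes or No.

No

Backdoor paths from W to C (paths whose first edge points into W):
  P1: W <- E -> L -> M -> C
  P2: W <- E -> M -> C
  P3: W <- L <- E -> M -> C
  P4: W <- L -> M -> C
Condition 1 (no descendant of W in the set): holds — descendants of W are {C}; none are in {}.
Condition 2 (every backdoor path blocked by {}):
  P1: open — no interior node is in the conditioning set.
  P2: open — no interior node is in the conditioning set.
  P3: open — no interior node is in the conditioning set.
  P4: open — no interior node is in the conditioning set.
{} does not satisfy the backdoor criterion.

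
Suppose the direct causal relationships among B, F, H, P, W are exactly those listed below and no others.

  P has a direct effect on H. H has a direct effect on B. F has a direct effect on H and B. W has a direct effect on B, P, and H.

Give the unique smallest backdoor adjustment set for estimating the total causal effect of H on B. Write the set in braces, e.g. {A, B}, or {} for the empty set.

{F, W}

Variables eligible for adjustment (non-descendants of H, excluding H and B): {F, P, W}.
Backdoor paths from H to B:
  P1: H <- F -> B
  P2: H <- W -> B
  P3: H <- P <- W -> B
The empty set is not sufficient: P1 (H <- F -> B) has no collider blocking it and no conditioned non-collider, so it is open.
Try {F, W}:
  P1: blocked at fork node F ∈ conditioning set.
  P2: blocked at fork node W ∈ conditioning set.
  P3: blocked at fork node W ∈ conditioning set.
{F, W} contains no descendant of H and blocks every backdoor path.
Every element of {F, W} is needed (dropping F leaves P1 open; dropping W leaves P2 open), so no proper subset is valid.
Among all size-2 subsets of the eligible variables, only {F, W} blocks every backdoor path, so it is the unique smallest valid adjustment set.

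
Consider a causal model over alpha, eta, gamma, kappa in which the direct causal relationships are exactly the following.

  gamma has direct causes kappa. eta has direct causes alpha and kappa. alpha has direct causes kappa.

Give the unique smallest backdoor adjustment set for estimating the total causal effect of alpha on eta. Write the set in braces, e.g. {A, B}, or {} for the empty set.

Variables eligible for adjustment (non-descendants of alpha, excluding alpha and eta): {gamma, kappa}.
Backdoor paths from alpha to eta:
  P1: alpha <- kappa -> eta
The empty set is not sufficient: P1 (alpha <- kappa -> eta) has no collider blocking it and no conditioned non-collider, so it is open.
Try {kappa}:
  P1: blocked at fork node kappa ∈ conditioning set.
{kappa} contains no descendant of alpha and blocks every backdoor path.
No other singleton works — e.g. {gamma} leaves P1 open — so {kappa} is the unique smallest valid adjustment set.

{kappa}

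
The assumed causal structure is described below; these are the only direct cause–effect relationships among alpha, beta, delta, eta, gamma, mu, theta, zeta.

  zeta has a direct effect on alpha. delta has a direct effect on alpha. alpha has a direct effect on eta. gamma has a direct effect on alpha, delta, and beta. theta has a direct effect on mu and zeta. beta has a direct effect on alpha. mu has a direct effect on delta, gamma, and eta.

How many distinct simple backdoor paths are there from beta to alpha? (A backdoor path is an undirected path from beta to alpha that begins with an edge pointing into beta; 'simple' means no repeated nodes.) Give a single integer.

7

A backdoor path from beta to alpha is any simple undirected path whose first edge points into beta (i.e. leaves beta via a parent).
Parents of beta: {gamma}.
Enumerating:
  P1: beta <- gamma <- mu <- theta -> zeta -> alpha
  P2: beta <- gamma <- mu -> delta -> alpha
  P3: beta <- gamma <- mu -> eta <- alpha
  P4: beta <- gamma -> delta <- mu <- theta -> zeta -> alpha
  P5: beta <- gamma -> delta <- mu -> eta <- alpha
  P6: beta <- gamma -> delta -> alpha
  P7: beta <- gamma -> alpha
That exhausts the simple backdoor paths. Count: 7.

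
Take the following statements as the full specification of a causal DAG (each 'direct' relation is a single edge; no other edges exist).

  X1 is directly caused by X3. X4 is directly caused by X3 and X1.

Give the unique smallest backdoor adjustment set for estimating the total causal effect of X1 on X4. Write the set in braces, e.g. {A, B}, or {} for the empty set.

{X3}

Variables eligible for adjustment (non-descendants of X1, excluding X1 and X4): {X3}.
Backdoor paths from X1 to X4:
  P1: X1 <- X3 -> X4
The empty set is not sufficient: P1 (X1 <- X3 -> X4) has no collider blocking it and no conditioned non-collider, so it is open.
Try {X3}:
  P1: blocked at fork node X3 ∈ conditioning set.
{X3} contains no descendant of X1 and blocks every backdoor path.
{X3} is the unique smallest valid adjustment set.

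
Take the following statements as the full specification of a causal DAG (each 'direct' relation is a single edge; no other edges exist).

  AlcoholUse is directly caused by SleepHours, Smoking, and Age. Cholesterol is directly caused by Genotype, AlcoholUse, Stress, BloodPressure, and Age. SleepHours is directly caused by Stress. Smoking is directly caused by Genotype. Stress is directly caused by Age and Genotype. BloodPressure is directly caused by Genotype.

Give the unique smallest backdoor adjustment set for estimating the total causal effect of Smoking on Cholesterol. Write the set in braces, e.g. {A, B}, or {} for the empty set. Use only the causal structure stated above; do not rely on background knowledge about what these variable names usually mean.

{Genotype}

Variables eligible for adjustment (non-descendants of Smoking, excluding Smoking and Cholesterol): {Age, BloodPressure, Genotype, SleepHours, Stress}.
Backdoor paths from Smoking to Cholesterol:
  P1: Smoking <- Genotype -> Stress <- Age -> AlcoholUse -> Cholesterol
  P2: Smoking <- Genotype -> Stress <- Age -> Cholesterol
  P3: Smoking <- Genotype -> Stress -> SleepHours -> AlcoholUse <- Age -> Cholesterol
  P4: Smoking <- Genotype -> Stress -> SleepHours -> AlcoholUse -> Cholesterol
  P5: Smoking <- Genotype -> Stress -> Cholesterol
  P6: Smoking <- Genotype -> BloodPressure -> Cholesterol
  P7: Smoking <- Genotype -> Cholesterol
The empty set is not sufficient: P4 (Smoking <- Genotype -> Stress -> SleepHours -> AlcoholUse -> Cholesterol) has no collider blocking it and no conditioned non-collider, so it is open.
Try {Genotype}:
  P1: blocked at fork node Genotype ∈ conditioning set.
  P2: blocked at fork node Genotype ∈ conditioning set.
  P3: blocked at fork node Genotype ∈ conditioning set.
  P4: blocked at fork node Genotype ∈ conditioning set.
  P5: blocked at fork node Genotype ∈ conditioning set.
  P6: blocked at fork node Genotype ∈ conditioning set.
  P7: blocked at fork node Genotype ∈ conditioning set.
{Genotype} contains no descendant of Smoking and blocks every backdoor path.
No other singleton works — e.g. {Age} leaves P4 open — so {Genotype} is the unique smallest valid adjustment set.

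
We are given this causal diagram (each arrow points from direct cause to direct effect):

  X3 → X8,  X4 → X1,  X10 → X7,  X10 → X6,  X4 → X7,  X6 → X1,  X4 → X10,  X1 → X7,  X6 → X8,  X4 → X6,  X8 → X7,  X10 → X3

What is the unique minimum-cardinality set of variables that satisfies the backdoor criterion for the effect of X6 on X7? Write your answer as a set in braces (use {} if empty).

Variables eligible for adjustment (non-descendants of X6, excluding X6 and X7): {X10, X3, X4}.
Backdoor paths from X6 to X7:
  P1: X6 <- X4 -> X10 -> X3 -> X8 -> X7
  P2: X6 <- X4 -> X10 -> X7
  P3: X6 <- X4 -> X1 -> X7
  P4: X6 <- X4 -> X7
  P5: X6 <- X10 <- X4 -> X1 -> X7
  P6: X6 <- X10 <- X4 -> X7
  P7: X6 <- X10 -> X3 -> X8 -> X7
  P8: X6 <- X10 -> X7
The empty set is not sufficient: P1 (X6 <- X4 -> X10 -> X3 -> X8 -> X7) has no collider blocking it and no conditioned non-collider, so it is open.
Try {X10, X4}:
  P1: blocked at fork node X4 ∈ conditioning set.
  P2: blocked at fork node X4 ∈ conditioning set.
  P3: blocked at fork node X4 ∈ conditioning set.
  P4: blocked at fork node X4 ∈ conditioning set.
  P5: blocked at chain node X10 ∈ conditioning set.
  P6: blocked at chain node X10 ∈ conditioning set.
  P7: blocked at fork node X10 ∈ conditioning set.
  P8: blocked at fork node X10 ∈ conditioning set.
{X10, X4} contains no descendant of X6 and blocks every backdoor path.
Every element of {X10, X4} is needed (dropping X10 leaves P7 open; dropping X4 leaves P3 open), so no proper subset is valid.
Among all size-2 subsets of the eligible variables, only {X10, X4} blocks every backdoor path, so it is the unique smallest valid adjustment set.

{X10, X4}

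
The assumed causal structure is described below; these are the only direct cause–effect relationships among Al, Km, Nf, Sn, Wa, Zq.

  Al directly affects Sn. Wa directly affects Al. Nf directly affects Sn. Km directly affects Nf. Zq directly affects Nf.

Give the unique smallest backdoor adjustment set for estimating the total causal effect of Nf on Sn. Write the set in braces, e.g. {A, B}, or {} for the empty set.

Variables eligible for adjustment (non-descendants of Nf, excluding Nf and Sn): {Al, Km, Wa, Zq}.
Backdoor paths from Nf to Sn:
  (none)
With no backdoor paths the empty set already satisfies the criterion, and it is trivially minimal.

{}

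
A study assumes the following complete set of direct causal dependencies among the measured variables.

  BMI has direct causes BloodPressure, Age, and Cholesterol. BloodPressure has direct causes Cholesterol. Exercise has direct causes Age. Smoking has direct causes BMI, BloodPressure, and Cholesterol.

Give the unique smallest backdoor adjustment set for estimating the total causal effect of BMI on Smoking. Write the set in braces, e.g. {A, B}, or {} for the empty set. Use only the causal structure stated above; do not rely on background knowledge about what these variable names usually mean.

Variables eligible for adjustment (non-descendants of BMI, excluding BMI and Smoking): {Age, BloodPressure, Cholesterol, Exercise}.
Backdoor paths from BMI to Smoking:
  P1: BMI <- Cholesterol -> BloodPressure -> Smoking
  P2: BMI <- Cholesterol -> Smoking
  P3: BMI <- BloodPressure <- Cholesterol -> Smoking
  P4: BMI <- BloodPressure -> Smoking
The empty set is not sufficient: P1 (BMI <- Cholesterol -> BloodPressure -> Smoking) has no collider blocking it and no conditioned non-collider, so it is open.
Try {BloodPressure, Cholesterol}:
  P1: blocked at fork node Cholesterol ∈ conditioning set.
  P2: blocked at fork node Cholesterol ∈ conditioning set.
  P3: blocked at chain node BloodPressure ∈ conditioning set.
  P4: blocked at fork node BloodPressure ∈ conditioning set.
{BloodPressure, Cholesterol} contains no descendant of BMI and blocks every backdoor path.
Every element of {BloodPressure, Cholesterol} is needed (dropping BloodPressure leaves P4 open; dropping Cholesterol leaves P2 open), so no proper subset is valid.
Among all size-2 subsets of the eligible variables, only {BloodPressure, Cholesterol} blocks every backdoor path, so it is the unique smallest valid adjustment set.

{BloodPressure, Cholesterol}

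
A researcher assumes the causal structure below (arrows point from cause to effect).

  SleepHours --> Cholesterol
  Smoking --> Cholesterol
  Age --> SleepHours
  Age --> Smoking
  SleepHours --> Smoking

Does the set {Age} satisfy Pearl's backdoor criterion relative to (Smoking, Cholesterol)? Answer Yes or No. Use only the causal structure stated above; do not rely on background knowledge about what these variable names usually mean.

Backdoor paths from Smoking to Cholesterol (paths whose first edge points into Smoking):
  P1: Smoking <- Age -> SleepHours -> Cholesterol
  P2: Smoking <- SleepHours -> Cholesterol
Condition 1 (no descendant of Smoking in the set): holds — descendants of Smoking are {Cholesterol}; none are in {Age}.
Condition 2 (every backdoor path blocked by {Age}):
  P1: blocked at fork node Age ∈ conditioning set.
  P2: open — no interior node is in the conditioning set.
{Age} does not satisfy the backdoor criterion.

No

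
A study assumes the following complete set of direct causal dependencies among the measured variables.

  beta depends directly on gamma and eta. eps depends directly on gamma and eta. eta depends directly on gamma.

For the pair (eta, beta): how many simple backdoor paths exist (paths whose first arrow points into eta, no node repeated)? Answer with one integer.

1

A backdoor path from eta to beta is any simple undirected path whose first edge points into eta (i.e. leaves eta via a parent).
Parents of eta: {gamma}.
Enumerating:
  P1: eta <- gamma -> beta
That exhausts the simple backdoor paths. Count: 1.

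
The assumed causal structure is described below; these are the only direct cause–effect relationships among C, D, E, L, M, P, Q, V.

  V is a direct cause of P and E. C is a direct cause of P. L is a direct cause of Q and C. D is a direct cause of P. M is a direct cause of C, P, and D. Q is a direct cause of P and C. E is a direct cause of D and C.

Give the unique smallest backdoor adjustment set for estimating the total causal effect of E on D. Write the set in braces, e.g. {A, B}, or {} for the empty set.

{}

Variables eligible for adjustment (non-descendants of E, excluding E and D): {L, M, Q, V}.
Backdoor paths from E to D:
  P1: E <- V -> P <- M -> D
  P2: E <- V -> P <- Q <- L -> C <- M -> D
  P3: E <- V -> P <- Q -> C <- M -> D
  P4: E <- V -> P <- C <- M -> D
  P5: E <- V -> P <- D
Each backdoor path contains an unconditioned collider, so every path is already blocked with the empty conditioning set:
  P1: blocked at collider P (neither it nor any descendant is in the conditioning set).
  P2: blocked at collider P (neither it nor any descendant is in the conditioning set).
  P3: blocked at collider P (neither it nor any descendant is in the conditioning set).
  P4: blocked at collider P (neither it nor any descendant is in the conditioning set).
  P5: blocked at collider P (neither it nor any descendant is in the conditioning set).
The empty set is therefore the unique smallest valid set.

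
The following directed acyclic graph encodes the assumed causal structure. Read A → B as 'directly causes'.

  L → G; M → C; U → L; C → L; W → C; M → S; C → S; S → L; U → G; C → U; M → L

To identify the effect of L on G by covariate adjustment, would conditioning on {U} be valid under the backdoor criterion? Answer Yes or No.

Backdoor paths from L to G (paths whose first edge points into L):
  P1: L <- M -> C -> U -> G
  P2: L <- M -> S <- C -> U -> G
  P3: L <- C -> U -> G
  P4: L <- U -> G
  P5: L <- S <- M -> C -> U -> G
  P6: L <- S <- C -> U -> G
Condition 1 (no descendant of L in the set): holds — descendants of L are {G}; none are in {U}.
Condition 2 (every backdoor path blocked by {U}):
  P1: blocked at chain node U ∈ conditioning set.
  P2: blocked at collider S (neither it nor any descendant is in the conditioning set).
  P3: blocked at chain node U ∈ conditioning set.
  P4: blocked at fork node U ∈ conditioning set.
  P5: blocked at chain node U ∈ conditioning set.
  P6: blocked at chain node U ∈ conditioning set.
{U} satisfies the backdoor criterion.

Yes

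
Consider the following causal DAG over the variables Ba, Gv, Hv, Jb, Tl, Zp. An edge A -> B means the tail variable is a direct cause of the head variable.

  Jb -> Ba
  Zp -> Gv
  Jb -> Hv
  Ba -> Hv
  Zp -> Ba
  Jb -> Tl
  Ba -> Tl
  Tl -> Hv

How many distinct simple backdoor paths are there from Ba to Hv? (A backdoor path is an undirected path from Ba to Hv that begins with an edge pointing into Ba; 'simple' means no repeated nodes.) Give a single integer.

2

A backdoor path from Ba to Hv is any simple undirected path whose first edge points into Ba (i.e. leaves Ba via a parent).
Parents of Ba: {Jb, Zp}.
Enumerating:
  P1: Ba <- Jb -> Tl -> Hv
  P2: Ba <- Jb -> Hv
That exhausts the simple backdoor paths. Count: 2.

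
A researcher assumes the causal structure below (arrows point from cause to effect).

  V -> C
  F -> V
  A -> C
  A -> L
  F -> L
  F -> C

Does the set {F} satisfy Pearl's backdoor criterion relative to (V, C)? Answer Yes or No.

Yes

Backdoor paths from V to C (paths whose first edge points into V):
  P1: V <- F -> C
  P2: V <- F -> L <- A -> C
Condition 1 (no descendant of V in the set): holds — descendants of V are {C}; none are in {F}.
Condition 2 (every backdoor path blocked by {F}):
  P1: blocked at fork node F ∈ conditioning set.
  P2: blocked at fork node F ∈ conditioning set.
{F} satisfies the backdoor criterion.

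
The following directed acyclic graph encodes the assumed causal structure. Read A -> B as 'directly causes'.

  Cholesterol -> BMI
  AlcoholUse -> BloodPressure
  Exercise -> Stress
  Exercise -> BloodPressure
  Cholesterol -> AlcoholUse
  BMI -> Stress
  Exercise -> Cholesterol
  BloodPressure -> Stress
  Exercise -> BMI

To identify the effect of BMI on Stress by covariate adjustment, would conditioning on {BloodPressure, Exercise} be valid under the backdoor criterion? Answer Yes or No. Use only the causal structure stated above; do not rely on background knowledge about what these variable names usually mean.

Backdoor paths from BMI to Stress (paths whose first edge points into BMI):
  P1: BMI <- Exercise -> Cholesterol -> AlcoholUse -> BloodPressure -> Stress
  P2: BMI <- Exercise -> BloodPressure -> Stress
  P3: BMI <- Exercise -> Stress
  P4: BMI <- Cholesterol <- Exercise -> BloodPressure -> Stress
  P5: BMI <- Cholesterol <- Exercise -> Stress
  P6: BMI <- Cholesterol -> AlcoholUse -> BloodPressure <- Exercise -> Stress
  P7: BMI <- Cholesterol -> AlcoholUse -> BloodPressure -> Stress
Condition 1 (no descendant of BMI in the set): holds — descendants of BMI are {Stress}; none are in {BloodPressure, Exercise}.
Condition 2 (every backdoor path blocked by {BloodPressure, Exercise}):
  P1: blocked at fork node Exercise ∈ conditioning set.
  P2: blocked at fork node Exercise ∈ conditioning set.
  P3: blocked at fork node Exercise ∈ conditioning set.
  P4: blocked at fork node Exercise ∈ conditioning set.
  P5: blocked at fork node Exercise ∈ conditioning set.
  P6: blocked at fork node Exercise ∈ conditioning set.
  P7: blocked at chain node BloodPressure ∈ conditioning set.
{BloodPressure, Exercise} satisfies the backdoor criterion.

Yes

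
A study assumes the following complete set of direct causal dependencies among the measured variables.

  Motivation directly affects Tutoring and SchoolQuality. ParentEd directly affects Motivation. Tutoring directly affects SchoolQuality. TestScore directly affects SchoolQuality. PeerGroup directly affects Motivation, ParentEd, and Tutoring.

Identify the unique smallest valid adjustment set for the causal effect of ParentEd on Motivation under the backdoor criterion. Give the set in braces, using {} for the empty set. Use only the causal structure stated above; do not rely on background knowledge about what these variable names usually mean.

Variables eligible for adjustment (non-descendants of ParentEd, excluding ParentEd and Motivation): {PeerGroup, TestScore}.
Backdoor paths from ParentEd to Motivation:
  P1: ParentEd <- PeerGroup -> Motivation
  P2: ParentEd <- PeerGroup -> Tutoring <- Motivation
  P3: ParentEd <- PeerGroup -> Tutoring -> SchoolQuality <- Motivation
The empty set is not sufficient: P1 (ParentEd <- PeerGroup -> Motivation) has no collider blocking it and no conditioned non-collider, so it is open.
Try {PeerGroup}:
  P1: blocked at fork node PeerGroup ∈ conditioning set.
  P2: blocked at fork node PeerGroup ∈ conditioning set.
  P3: blocked at fork node PeerGroup ∈ conditioning set.
{PeerGroup} contains no descendant of ParentEd and blocks every backdoor path.
No other singleton works — e.g. {TestScore} leaves P1 open — so {PeerGroup} is the unique smallest valid adjustment set.

{PeerGroup}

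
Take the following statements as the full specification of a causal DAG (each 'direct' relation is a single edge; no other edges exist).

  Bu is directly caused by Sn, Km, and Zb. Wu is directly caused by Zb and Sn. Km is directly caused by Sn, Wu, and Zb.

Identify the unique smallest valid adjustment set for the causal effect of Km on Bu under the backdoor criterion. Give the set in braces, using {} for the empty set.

Variables eligible for adjustment (non-descendants of Km, excluding Km and Bu): {Sn, Wu, Zb}.
Backdoor paths from Km to Bu:
  P1: Km <- Sn -> Wu <- Zb -> Bu
  P2: Km <- Sn -> Bu
  P3: Km <- Zb -> Wu <- Sn -> Bu
  P4: Km <- Zb -> Bu
  P5: Km <- Wu <- Sn -> Bu
  P6: Km <- Wu <- Zb -> Bu
The empty set is not sufficient: P2 (Km <- Sn -> Bu) has no collider blocking it and no conditioned non-collider, so it is open.
Try {Sn, Zb}:
  P1: blocked at fork node Sn ∈ conditioning set.
  P2: blocked at fork node Sn ∈ conditioning set.
  P3: blocked at fork node Zb ∈ conditioning set.
  P4: blocked at fork node Zb ∈ conditioning set.
  P5: blocked at fork node Sn ∈ conditioning set.
  P6: blocked at fork node Zb ∈ conditioning set.
{Sn, Zb} contains no descendant of Km and blocks every backdoor path.
Every element of {Sn, Zb} is needed (dropping Sn leaves P2 open; dropping Zb leaves P4 open), so no proper subset is valid.
Among all size-2 subsets of the eligible variables, only {Sn, Zb} blocks every backdoor path, so it is the unique smallest valid adjustment set.

{Sn, Zb}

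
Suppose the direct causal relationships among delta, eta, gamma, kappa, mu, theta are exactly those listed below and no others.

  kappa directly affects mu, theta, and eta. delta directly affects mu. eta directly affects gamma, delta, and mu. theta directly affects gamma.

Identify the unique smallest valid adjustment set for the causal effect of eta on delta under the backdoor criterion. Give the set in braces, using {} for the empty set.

Variables eligible for adjustment (non-descendants of eta, excluding eta and delta): {kappa, theta}.
Backdoor paths from eta to delta:
  P1: eta <- kappa -> mu <- delta
Each backdoor path contains an unconditioned collider, so every path is already blocked with the empty conditioning set:
  P1: blocked at collider mu (neither it nor any descendant is in the conditioning set).
The empty set is therefore the unique smallest valid set.

{}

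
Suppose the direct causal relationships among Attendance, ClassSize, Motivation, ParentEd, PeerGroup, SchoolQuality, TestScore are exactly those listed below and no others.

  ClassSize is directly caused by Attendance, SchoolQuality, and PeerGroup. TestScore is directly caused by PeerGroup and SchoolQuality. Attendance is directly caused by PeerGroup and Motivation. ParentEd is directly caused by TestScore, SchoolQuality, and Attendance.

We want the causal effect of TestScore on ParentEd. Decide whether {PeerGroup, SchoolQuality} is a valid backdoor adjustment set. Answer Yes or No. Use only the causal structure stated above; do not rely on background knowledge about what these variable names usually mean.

Backdoor paths from TestScore to ParentEd (paths whose first edge points into TestScore):
  P1: TestScore <- PeerGroup -> Attendance -> ClassSize <- SchoolQuality -> ParentEd
  P2: TestScore <- PeerGroup -> Attendance -> ParentEd
  P3: TestScore <- PeerGroup -> ClassSize <- Attendance -> ParentEd
  P4: TestScore <- PeerGroup -> ClassSize <- SchoolQuality -> ParentEd
  P5: TestScore <- SchoolQuality -> ClassSize <- PeerGroup -> Attendance -> ParentEd
  P6: TestScore <- SchoolQuality -> ClassSize <- Attendance -> ParentEd
  P7: TestScore <- SchoolQuality -> ParentEd
Condition 1 (no descendant of TestScore in the set): holds — descendants of TestScore are {ParentEd}; none are in {PeerGroup, SchoolQuality}.
Condition 2 (every backdoor path blocked by {PeerGroup, SchoolQuality}):
  P1: blocked at fork node PeerGroup ∈ conditioning set.
  P2: blocked at fork node PeerGroup ∈ conditioning set.
  P3: blocked at fork node PeerGroup ∈ conditioning set.
  P4: blocked at fork node PeerGroup ∈ conditioning set.
  P5: blocked at fork node SchoolQuality ∈ conditioning set.
  P6: blocked at fork node SchoolQuality ∈ conditioning set.
  P7: blocked at fork node SchoolQuality ∈ conditioning set.
{PeerGroup, SchoolQuality} satisfies the backdoor criterion.

Yes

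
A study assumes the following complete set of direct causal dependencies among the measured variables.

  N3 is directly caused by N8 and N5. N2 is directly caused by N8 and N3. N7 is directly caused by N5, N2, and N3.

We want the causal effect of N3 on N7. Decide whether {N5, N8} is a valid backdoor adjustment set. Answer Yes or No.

Yes

Backdoor paths from N3 to N7 (paths whose first edge points into N3):
  P1: N3 <- N5 -> N7
  P2: N3 <- N8 -> N2 -> N7
Condition 1 (no descendant of N3 in the set): holds — descendants of N3 are {N2, N7}; none are in {N5, N8}.
Condition 2 (every backdoor path blocked by {N5, N8}):
  P1: blocked at fork node N5 ∈ conditioning set.
  P2: blocked at fork node N8 ∈ conditioning set.
{N5, N8} satisfies the backdoor criterion.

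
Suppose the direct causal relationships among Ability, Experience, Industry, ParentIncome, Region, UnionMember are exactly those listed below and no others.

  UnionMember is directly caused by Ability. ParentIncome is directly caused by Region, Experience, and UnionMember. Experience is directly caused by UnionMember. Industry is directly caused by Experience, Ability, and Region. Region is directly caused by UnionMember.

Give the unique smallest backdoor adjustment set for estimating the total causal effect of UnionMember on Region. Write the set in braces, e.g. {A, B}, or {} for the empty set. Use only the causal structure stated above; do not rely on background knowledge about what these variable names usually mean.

Variables eligible for adjustment (non-descendants of UnionMember, excluding UnionMember and Region): {Ability}.
Backdoor paths from UnionMember to Region:
  P1: UnionMember <- Ability -> Industry <- Experience -> ParentIncome <- Region
  P2: UnionMember <- Ability -> Industry <- Region
Each backdoor path contains an unconditioned collider, so every path is already blocked with the empty conditioning set:
  P1: blocked at collider Industry (neither it nor any descendant is in the conditioning set).
  P2: blocked at collider Industry (neither it nor any descendant is in the conditioning set).
The empty set is therefore the unique smallest valid set.

{}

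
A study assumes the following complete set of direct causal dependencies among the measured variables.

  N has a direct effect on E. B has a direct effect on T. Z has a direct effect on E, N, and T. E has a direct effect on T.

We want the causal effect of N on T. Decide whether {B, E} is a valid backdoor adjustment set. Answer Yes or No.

Backdoor paths from N to T (paths whose first edge points into N):
  P1: N <- Z -> E -> T
  P2: N <- Z -> T
Condition 1 (no descendant of N in the set): FAILS — E is a descendant of N.
Condition 2 (every backdoor path blocked by {B, E}):
  P1: blocked at chain node E ∈ conditioning set.
  P2: open — no interior node is in the conditioning set.
{B, E} does not satisfy the backdoor criterion.

No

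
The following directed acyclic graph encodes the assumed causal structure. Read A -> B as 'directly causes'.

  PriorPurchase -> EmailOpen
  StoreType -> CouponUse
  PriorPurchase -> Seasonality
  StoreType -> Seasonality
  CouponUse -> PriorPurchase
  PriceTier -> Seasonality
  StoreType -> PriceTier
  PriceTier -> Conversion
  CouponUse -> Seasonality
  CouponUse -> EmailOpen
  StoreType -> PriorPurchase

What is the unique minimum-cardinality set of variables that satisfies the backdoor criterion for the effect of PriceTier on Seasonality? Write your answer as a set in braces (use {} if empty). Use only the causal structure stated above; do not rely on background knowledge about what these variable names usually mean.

{StoreType}

Variables eligible for adjustment (non-descendants of PriceTier, excluding PriceTier and Seasonality): {CouponUse, EmailOpen, PriorPurchase, StoreType}.
Backdoor paths from PriceTier to Seasonality:
  P1: PriceTier <- StoreType -> CouponUse -> PriorPurchase -> Seasonality
  P2: PriceTier <- StoreType -> CouponUse -> Seasonality
  P3: PriceTier <- StoreType -> CouponUse -> EmailOpen <- PriorPurchase -> Seasonality
  P4: PriceTier <- StoreType -> PriorPurchase <- CouponUse -> Seasonality
  P5: PriceTier <- StoreType -> PriorPurchase -> Seasonality
  P6: PriceTier <- StoreType -> PriorPurchase -> EmailOpen <- CouponUse -> Seasonality
  P7: PriceTier <- StoreType -> Seasonality
The empty set is not sufficient: P1 (PriceTier <- StoreType -> CouponUse -> PriorPurchase -> Seasonality) has no collider blocking it and no conditioned non-collider, so it is open.
Try {StoreType}:
  P1: blocked at fork node StoreType ∈ conditioning set.
  P2: blocked at fork node StoreType ∈ conditioning set.
  P3: blocked at fork node StoreType ∈ conditioning set.
  P4: blocked at fork node StoreType ∈ conditioning set.
  P5: blocked at fork node StoreType ∈ conditioning set.
  P6: blocked at fork node StoreType ∈ conditioning set.
  P7: blocked at fork node StoreType ∈ conditioning set.
{StoreType} contains no descendant of PriceTier and blocks every backdoor path.
No other singleton works — e.g. {CouponUse} leaves P5 open — so {StoreType} is the unique smallest valid adjustment set.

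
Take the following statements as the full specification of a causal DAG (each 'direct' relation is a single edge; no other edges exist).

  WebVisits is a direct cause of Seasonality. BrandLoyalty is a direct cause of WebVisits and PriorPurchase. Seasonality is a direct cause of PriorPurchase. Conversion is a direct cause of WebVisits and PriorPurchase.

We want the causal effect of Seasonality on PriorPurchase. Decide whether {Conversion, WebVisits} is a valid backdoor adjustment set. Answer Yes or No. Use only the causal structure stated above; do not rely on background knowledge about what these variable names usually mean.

Yes

Backdoor paths from Seasonality to PriorPurchase (paths whose first edge points into Seasonality):
  P1: Seasonality <- WebVisits <- Conversion -> PriorPurchase
  P2: Seasonality <- WebVisits <- BrandLoyalty -> PriorPurchase
Condition 1 (no descendant of Seasonality in the set): holds — descendants of Seasonality are {PriorPurchase}; none are in {Conversion, WebVisits}.
Condition 2 (every backdoor path blocked by {Conversion, WebVisits}):
  P1: blocked at chain node WebVisits ∈ conditioning set.
  P2: blocked at chain node WebVisits ∈ conditioning set.
{Conversion, WebVisits} satisfies the backdoor criterion.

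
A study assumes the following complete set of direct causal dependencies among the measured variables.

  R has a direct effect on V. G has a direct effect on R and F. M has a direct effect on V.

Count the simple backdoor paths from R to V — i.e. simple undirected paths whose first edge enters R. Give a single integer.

0

A backdoor path from R to V is any simple undirected path whose first edge points into R (i.e. leaves R via a parent).
Parents of R: {G}.
No simple path from any parent of R reaches V without revisiting R, so there are no backdoor paths.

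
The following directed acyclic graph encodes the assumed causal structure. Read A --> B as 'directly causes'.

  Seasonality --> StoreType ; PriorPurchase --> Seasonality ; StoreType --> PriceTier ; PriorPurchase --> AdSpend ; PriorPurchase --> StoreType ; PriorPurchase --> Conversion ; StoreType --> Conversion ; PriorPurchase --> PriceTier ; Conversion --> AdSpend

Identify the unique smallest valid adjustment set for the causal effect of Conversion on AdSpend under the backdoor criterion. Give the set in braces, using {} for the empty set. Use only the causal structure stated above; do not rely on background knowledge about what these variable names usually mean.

Variables eligible for adjustment (non-descendants of Conversion, excluding Conversion and AdSpend): {PriceTier, PriorPurchase, Seasonality, StoreType}.
Backdoor paths from Conversion to AdSpend:
  P1: Conversion <- PriorPurchase -> AdSpend
  P2: Conversion <- StoreType <- PriorPurchase -> AdSpend
  P3: Conversion <- StoreType <- Seasonality <- PriorPurchase -> AdSpend
  P4: Conversion <- StoreType -> PriceTier <- PriorPurchase -> AdSpend
The empty set is not sufficient: P1 (Conversion <- PriorPurchase -> AdSpend) has no collider blocking it and no conditioned non-collider, so it is open.
Try {PriorPurchase}:
  P1: blocked at fork node PriorPurchase ∈ conditioning set.
  P2: blocked at fork node PriorPurchase ∈ conditioning set.
  P3: blocked at fork node PriorPurchase ∈ conditioning set.
  P4: blocked at collider PriceTier (neither it nor any descendant is in the conditioning set).
{PriorPurchase} contains no descendant of Conversion and blocks every backdoor path.
No other singleton works — e.g. {Seasonality} leaves P1 open — so {PriorPurchase} is the unique smallest valid adjustment set.

{PriorPurchase}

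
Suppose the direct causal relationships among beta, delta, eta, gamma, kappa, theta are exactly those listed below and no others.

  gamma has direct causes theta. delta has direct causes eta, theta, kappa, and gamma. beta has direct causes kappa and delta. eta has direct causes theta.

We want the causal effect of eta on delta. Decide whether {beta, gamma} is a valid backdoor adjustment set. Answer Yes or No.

Backdoor paths from eta to delta (paths whose first edge points into eta):
  P1: eta <- theta -> gamma -> delta
  P2: eta <- theta -> delta
Condition 1 (no descendant of eta in the set): FAILS — beta is a descendant of eta.
Condition 2 (every backdoor path blocked by {beta, gamma}):
  P1: blocked at chain node gamma ∈ conditioning set.
  P2: open — no interior node is in the conditioning set.
{beta, gamma} does not satisfy the backdoor criterion.

No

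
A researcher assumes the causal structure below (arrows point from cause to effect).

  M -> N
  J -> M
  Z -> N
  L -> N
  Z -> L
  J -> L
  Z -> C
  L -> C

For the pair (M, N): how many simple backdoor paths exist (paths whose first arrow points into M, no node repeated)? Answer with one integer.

3

A backdoor path from M to N is any simple undirected path whose first edge points into M (i.e. leaves M via a parent).
Parents of M: {J}.
Enumerating:
  P1: M <- J -> L <- Z -> N
  P2: M <- J -> L -> C <- Z -> N
  P3: M <- J -> L -> N
That exhausts the simple backdoor paths. Count: 3.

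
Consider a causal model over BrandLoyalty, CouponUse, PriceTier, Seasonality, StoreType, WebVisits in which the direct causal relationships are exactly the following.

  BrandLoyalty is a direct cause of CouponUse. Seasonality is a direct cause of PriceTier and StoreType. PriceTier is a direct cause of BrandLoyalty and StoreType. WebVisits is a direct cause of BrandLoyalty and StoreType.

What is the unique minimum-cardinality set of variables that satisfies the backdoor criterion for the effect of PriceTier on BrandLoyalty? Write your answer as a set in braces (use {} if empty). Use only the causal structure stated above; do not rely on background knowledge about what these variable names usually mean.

{}

Variables eligible for adjustment (non-descendants of PriceTier, excluding PriceTier and BrandLoyalty): {Seasonality, WebVisits}.
Backdoor paths from PriceTier to BrandLoyalty:
  P1: PriceTier <- Seasonality -> StoreType <- WebVisits -> BrandLoyalty
Each backdoor path contains an unconditioned collider, so every path is already blocked with the empty conditioning set:
  P1: blocked at collider StoreType (neither it nor any descendant is in the conditioning set).
The empty set is therefore the unique smallest valid set.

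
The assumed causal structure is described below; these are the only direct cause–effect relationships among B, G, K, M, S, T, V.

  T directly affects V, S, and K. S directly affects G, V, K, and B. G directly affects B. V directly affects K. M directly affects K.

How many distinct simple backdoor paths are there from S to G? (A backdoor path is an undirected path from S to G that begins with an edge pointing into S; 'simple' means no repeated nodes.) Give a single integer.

0

A backdoor path from S to G is any simple undirected path whose first edge points into S (i.e. leaves S via a parent).
Parents of S: {T}.
No simple path from any parent of S reaches G without revisiting S, so there are no backdoor paths.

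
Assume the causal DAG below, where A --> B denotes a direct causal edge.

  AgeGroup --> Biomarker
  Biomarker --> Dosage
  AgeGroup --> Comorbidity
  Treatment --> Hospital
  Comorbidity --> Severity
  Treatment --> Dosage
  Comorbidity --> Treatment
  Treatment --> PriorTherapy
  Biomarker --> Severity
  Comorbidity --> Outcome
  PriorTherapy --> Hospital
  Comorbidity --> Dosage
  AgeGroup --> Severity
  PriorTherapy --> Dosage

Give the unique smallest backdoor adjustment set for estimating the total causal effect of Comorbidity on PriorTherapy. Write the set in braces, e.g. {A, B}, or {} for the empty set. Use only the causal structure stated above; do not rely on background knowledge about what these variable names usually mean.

{}

Variables eligible for adjustment (non-descendants of Comorbidity, excluding Comorbidity and PriorTherapy): {AgeGroup, Biomarker}.
Backdoor paths from Comorbidity to PriorTherapy:
  P1: Comorbidity <- AgeGroup -> Biomarker -> Dosage <- Treatment -> PriorTherapy
  P2: Comorbidity <- AgeGroup -> Biomarker -> Dosage <- Treatment -> Hospital <- PriorTherapy
  P3: Comorbidity <- AgeGroup -> Biomarker -> Dosage <- PriorTherapy
  P4: Comorbidity <- AgeGroup -> Severity <- Biomarker -> Dosage <- Treatment -> PriorTherapy
  P5: Comorbidity <- AgeGroup -> Severity <- Biomarker -> Dosage <- Treatment -> Hospital <- PriorTherapy
  P6: Comorbidity <- AgeGroup -> Severity <- Biomarker -> Dosage <- PriorTherapy
Each backdoor path contains an unconditioned collider, so every path is already blocked with the empty conditioning set:
  P1: blocked at collider Dosage (neither it nor any descendant is in the conditioning set).
  P2: blocked at collider Dosage (neither it nor any descendant is in the conditioning set).
  P3: blocked at collider Dosage (neither it nor any descendant is in the conditioning set).
  P4: blocked at collider Severity (neither it nor any descendant is in the conditioning set).
  P5: blocked at collider Severity (neither it nor any descendant is in the conditioning set).
  P6: blocked at collider Severity (neither it nor any descendant is in the conditioning set).
The empty set is therefore the unique smallest valid set.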